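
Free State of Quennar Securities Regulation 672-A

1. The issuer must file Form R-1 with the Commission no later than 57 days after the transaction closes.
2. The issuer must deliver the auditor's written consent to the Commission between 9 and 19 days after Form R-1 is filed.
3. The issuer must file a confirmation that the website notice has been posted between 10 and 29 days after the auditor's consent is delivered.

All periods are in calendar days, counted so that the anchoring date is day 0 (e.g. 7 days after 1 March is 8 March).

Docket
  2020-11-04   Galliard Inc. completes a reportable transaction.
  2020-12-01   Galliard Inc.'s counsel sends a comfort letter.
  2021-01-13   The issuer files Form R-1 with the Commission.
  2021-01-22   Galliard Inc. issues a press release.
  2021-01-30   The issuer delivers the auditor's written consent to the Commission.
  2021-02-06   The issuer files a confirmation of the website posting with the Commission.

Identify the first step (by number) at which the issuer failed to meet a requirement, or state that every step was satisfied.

Step 1: 57 days after 2020-11-04 (when the transaction closes) is 2020-12-31; done 2021-01-13 — 13 days late.

Step 1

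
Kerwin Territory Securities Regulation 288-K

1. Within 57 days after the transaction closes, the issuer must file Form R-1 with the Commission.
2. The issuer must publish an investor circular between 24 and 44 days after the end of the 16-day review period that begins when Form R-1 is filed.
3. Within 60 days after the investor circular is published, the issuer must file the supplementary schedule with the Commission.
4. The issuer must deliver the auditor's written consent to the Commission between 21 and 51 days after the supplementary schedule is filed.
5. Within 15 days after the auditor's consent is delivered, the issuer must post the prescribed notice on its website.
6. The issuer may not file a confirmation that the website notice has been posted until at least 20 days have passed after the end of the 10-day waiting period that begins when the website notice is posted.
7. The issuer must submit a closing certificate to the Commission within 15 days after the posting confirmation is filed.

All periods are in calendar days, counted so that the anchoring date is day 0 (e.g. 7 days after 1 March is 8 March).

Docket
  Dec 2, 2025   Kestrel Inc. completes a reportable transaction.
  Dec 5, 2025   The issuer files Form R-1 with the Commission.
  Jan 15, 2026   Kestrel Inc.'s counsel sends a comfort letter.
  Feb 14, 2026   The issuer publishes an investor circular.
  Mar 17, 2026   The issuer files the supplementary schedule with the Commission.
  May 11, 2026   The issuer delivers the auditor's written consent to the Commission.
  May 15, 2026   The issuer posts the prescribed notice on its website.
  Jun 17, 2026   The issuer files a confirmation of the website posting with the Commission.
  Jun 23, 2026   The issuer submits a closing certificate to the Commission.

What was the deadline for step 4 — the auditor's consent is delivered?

Step 4 runs from Mar 17, 2026, when the supplementary schedule is filed. The window is 21–51 days after Mar 17, 2026; it closes on May 7, 2026.

May 7, 2026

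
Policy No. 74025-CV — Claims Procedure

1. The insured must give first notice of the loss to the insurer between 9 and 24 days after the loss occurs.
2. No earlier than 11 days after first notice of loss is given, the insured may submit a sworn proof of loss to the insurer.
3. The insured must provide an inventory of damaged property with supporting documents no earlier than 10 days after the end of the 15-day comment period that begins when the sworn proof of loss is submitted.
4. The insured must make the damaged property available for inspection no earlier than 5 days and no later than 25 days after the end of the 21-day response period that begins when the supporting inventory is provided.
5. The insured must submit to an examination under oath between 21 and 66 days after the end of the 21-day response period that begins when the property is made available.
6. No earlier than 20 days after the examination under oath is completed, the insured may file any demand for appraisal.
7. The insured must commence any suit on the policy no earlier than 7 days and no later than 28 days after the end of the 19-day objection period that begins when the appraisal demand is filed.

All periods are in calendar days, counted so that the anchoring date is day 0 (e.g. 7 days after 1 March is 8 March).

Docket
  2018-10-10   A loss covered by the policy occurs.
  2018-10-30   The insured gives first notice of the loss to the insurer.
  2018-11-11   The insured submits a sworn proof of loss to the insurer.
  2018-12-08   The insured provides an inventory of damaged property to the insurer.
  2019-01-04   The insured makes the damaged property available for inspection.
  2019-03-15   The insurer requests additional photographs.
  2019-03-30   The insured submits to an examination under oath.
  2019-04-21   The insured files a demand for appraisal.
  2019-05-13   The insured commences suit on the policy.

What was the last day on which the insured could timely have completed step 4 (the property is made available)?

The supporting inventory is provided on 2018-12-08; the 21-day response period therefore ends 2018-12-29, and step 4 runs from that date. The window is 5–25 days after 2018-12-29; it closes on 2019-01-23.

2019-01-23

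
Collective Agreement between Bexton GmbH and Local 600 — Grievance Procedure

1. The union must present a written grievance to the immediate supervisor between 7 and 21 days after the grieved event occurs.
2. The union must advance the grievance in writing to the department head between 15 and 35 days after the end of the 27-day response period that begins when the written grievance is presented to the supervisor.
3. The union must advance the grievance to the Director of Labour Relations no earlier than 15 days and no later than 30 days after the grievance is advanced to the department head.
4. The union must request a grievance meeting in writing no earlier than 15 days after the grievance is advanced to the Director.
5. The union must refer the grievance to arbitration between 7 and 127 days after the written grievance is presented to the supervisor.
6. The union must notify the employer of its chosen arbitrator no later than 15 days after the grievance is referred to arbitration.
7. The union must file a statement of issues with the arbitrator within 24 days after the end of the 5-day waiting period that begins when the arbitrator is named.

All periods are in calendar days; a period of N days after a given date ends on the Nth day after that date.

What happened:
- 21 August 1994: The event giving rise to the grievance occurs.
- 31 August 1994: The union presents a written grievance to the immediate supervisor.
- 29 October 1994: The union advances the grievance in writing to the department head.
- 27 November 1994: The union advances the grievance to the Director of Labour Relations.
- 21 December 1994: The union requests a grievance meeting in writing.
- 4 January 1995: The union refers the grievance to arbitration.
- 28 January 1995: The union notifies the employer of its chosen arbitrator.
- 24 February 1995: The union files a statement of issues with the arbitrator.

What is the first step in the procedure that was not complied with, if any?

Step 6

Step 1: the window is 7–21 days after 21 August 1994 (when the grieved event occurs), so 28 August 1994 through 11 September 1994; 31 August 1994 falls inside that range.
Step 2: the window is 15–35 days after 27 September 1994 (end of the 27-day response period, which began when the written grievance is presented to the supervisor on 31 August 1994), so 12 October 1994 through 1 November 1994; done 29 October 1994 — within the window.
Step 3: the window is 15–30 days after 29 October 1994 (when the grievance is advanced to the department head), so 13 November 1994 through 28 November 1994; done 27 November 1994, which is between those dates.
Step 4: the earliest permitted date is 15 days after 27 November 1994 (when the grievance is advanced to the Director), i.e. 12 December 1994; 21 December 1994 is on or after that date.
Step 5: the window is 7–127 days after 31 August 1994 (when the written grievance is presented to the supervisor), so 7 September 1994 through 5 January 1995; 4 January 1995 falls inside that range.
Step 6: 15 days after 4 January 1995 (when the grievance is referred to arbitration) is 19 January 1995; not done until 28 January 1995, 9 days after the deadline.
That is the first point of non-compliance.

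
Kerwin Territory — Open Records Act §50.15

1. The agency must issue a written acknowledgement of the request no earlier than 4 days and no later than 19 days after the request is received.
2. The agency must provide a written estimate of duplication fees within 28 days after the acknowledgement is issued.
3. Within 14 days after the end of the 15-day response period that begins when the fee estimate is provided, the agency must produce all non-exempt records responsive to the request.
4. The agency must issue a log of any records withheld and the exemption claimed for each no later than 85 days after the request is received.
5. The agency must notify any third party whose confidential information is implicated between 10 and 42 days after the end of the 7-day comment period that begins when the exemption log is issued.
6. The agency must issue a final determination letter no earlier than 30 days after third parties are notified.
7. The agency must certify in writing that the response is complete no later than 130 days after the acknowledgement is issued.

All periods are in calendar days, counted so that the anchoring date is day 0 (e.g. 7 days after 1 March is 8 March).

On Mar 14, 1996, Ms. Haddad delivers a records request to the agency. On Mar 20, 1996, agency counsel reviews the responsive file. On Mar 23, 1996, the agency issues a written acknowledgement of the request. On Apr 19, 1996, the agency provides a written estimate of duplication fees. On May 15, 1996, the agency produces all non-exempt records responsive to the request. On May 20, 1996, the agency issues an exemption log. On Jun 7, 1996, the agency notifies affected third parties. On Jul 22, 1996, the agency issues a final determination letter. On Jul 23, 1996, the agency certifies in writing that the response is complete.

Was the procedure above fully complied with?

Yes

(1) the permitted window runs from Mar 14, 1996 + 4 = Mar 18, 1996 to Mar 14, 1996 + 19 = Apr 2, 1996; Mar 23, 1996 falls inside that range.
(2) due by Mar 23, 1996 + 28 days = Apr 20, 1996; Apr 19, 1996 is within that limit.
(3) due by May 4, 1996 + 14 days = May 18, 1996; May 15, 1996 is within that limit.
(4) due by Mar 14, 1996 + 85 days = Jun 7, 1996; May 20, 1996 is within that limit.
(5) the permitted window runs from May 27, 1996 + 10 = Jun 6, 1996 to May 27, 1996 + 42 = Jul 8, 1996; done Jun 7, 1996 — within the window.
(6) permitted from Jun 7, 1996 + 30 days = Jul 7, 1996 onward; Jul 22, 1996 is on or after that date.
(7) due by Mar 23, 1996 + 130 days = Jul 31, 1996; Jul 23, 1996 is within that limit.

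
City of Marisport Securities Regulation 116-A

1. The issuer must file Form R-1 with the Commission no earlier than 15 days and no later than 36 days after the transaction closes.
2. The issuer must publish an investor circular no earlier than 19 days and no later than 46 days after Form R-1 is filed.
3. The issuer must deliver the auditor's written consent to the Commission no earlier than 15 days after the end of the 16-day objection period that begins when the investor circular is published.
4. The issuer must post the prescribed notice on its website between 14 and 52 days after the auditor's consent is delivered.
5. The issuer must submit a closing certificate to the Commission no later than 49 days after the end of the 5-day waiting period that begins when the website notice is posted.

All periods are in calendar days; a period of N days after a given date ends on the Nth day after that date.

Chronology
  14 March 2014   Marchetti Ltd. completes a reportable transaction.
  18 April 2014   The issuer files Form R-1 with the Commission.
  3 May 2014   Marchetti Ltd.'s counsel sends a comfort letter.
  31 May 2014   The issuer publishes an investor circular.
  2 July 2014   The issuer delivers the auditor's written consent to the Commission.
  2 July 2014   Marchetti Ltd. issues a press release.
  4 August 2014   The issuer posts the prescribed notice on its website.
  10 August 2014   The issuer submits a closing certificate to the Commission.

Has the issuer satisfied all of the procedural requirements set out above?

Step 1: the window is 15–36 days after 14 March 2014 (when the transaction closes), so 29 March 2014 through 19 April 2014; 18 April 2014 falls inside that range.
Step 2: the window is 19–46 days after 18 April 2014 (when Form R-1 is filed), so 7 May 2014 through 3 June 2014; done 31 May 2014, which is between those dates.
Step 3: the earliest permitted date is 15 days after 16 June 2014 (end of the 16-day objection period, which began when the investor circular is published on 31 May 2014), i.e. 1 July 2014; 2 July 2014 is on or after that date.
Step 4: the window is 14–52 days after 2 July 2014 (when the auditor's consent is delivered), so 16 July 2014 through 23 August 2014; 4 August 2014 falls inside that range.
Step 5: 49 days after 9 August 2014 (end of the 5-day waiting period, which began when the website notice is posted on 4 August 2014) is 27 September 2014; done 10 August 2014 — timely.

Yes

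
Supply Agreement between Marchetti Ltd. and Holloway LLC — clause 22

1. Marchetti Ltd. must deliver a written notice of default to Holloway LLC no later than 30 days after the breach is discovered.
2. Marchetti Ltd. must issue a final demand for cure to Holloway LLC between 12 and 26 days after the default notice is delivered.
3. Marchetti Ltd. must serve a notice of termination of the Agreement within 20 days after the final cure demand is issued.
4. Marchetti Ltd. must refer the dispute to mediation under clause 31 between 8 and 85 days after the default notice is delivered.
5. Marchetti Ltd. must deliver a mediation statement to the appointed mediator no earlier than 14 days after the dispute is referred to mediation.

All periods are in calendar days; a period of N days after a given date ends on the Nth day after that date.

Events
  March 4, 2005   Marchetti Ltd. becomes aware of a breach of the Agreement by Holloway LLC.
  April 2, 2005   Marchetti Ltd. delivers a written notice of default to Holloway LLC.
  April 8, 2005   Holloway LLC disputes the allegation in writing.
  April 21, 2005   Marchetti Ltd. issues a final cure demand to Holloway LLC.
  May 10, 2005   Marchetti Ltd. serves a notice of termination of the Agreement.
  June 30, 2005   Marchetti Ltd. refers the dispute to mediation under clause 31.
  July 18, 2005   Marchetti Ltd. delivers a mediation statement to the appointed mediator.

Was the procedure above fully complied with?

No

Step 1: 30 days after March 4, 2005 (when the breach is discovered) is April 3, 2005; done April 2, 2005 — timely.
Step 2: the window is 12–26 days after April 2, 2005 (when the default notice is delivered), so April 14, 2005 through April 28, 2005; done April 21, 2005, which is between those dates.
Step 3: 20 days after April 21, 2005 (when the final cure demand is issued) is May 11, 2005; completed May 10, 2005, before the deadline.
Step 4: the window is 8–85 days after April 2, 2005 (when the default notice is delivered), so April 10, 2005 through June 26, 2005; June 30, 2005 is 4 days past the end of the window.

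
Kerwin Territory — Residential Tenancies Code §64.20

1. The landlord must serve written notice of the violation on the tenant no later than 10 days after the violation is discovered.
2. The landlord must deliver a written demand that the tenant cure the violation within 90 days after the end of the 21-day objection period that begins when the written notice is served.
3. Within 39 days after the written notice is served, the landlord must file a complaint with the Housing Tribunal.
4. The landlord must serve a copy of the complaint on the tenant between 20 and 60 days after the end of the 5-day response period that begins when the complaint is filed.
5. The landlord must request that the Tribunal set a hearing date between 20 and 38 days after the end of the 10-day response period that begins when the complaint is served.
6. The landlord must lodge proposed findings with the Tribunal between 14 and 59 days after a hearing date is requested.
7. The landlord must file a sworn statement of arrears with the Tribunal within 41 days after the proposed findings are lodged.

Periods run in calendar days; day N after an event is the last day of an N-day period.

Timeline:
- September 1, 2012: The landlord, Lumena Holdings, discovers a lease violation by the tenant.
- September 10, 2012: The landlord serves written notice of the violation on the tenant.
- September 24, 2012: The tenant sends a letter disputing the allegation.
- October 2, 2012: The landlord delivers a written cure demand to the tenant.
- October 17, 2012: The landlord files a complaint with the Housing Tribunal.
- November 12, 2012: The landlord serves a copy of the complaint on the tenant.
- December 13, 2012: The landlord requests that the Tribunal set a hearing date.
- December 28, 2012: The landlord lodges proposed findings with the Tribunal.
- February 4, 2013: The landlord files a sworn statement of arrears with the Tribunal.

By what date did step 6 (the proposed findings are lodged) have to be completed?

Step 6 runs from December 13, 2012, when a hearing date is requested. The window is 14–59 days after December 13, 2012; it closes on February 10, 2013.

February 10, 2013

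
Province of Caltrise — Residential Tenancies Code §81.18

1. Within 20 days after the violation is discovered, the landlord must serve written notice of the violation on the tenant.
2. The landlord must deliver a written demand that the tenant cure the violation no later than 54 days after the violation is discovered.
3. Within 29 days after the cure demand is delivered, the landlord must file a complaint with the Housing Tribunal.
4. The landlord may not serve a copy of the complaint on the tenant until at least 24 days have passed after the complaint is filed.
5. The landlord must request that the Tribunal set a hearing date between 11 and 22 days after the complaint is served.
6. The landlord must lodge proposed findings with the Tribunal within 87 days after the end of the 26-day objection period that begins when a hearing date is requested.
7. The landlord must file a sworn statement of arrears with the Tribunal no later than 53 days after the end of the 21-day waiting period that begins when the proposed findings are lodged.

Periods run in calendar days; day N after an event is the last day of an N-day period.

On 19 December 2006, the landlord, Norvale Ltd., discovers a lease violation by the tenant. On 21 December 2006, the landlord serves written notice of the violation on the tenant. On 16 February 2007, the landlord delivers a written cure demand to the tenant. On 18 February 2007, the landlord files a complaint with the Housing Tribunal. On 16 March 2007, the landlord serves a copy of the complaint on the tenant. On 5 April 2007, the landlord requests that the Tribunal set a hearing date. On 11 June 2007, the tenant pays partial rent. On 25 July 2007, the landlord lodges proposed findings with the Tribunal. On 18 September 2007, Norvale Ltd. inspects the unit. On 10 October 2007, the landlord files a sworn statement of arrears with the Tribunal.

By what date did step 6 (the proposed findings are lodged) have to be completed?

27 July 2007

A hearing date is requested on 5 April 2007; the 26-day objection period therefore ends 1 May 2007, and step 6 runs from that date. 87 days after 1 May 2007 is 27 July 2007.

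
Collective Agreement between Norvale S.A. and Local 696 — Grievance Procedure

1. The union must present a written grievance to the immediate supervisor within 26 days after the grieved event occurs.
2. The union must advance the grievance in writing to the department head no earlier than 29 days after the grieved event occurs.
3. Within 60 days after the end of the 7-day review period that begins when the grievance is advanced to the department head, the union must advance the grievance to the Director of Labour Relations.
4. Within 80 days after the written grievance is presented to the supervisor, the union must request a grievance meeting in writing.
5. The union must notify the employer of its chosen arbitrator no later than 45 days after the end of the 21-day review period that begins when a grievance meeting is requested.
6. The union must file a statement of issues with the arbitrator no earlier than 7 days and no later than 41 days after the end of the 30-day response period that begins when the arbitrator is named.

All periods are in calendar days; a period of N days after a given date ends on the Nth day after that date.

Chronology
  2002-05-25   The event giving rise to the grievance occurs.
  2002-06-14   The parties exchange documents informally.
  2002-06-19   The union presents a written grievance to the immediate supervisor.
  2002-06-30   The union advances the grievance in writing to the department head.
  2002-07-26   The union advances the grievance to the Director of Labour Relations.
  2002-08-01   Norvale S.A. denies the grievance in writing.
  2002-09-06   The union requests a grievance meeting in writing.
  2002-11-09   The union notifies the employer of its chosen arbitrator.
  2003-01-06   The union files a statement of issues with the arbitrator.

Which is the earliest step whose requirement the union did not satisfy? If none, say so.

None — every step was satisfied

Step 1 — counting 26 days from 2002-05-25 (when the grieved event occurs) gives a deadline of 2002-06-20; done 2002-06-19 — timely.
Step 2 — must wait 29 days from 2002-05-25 (when the grieved event occurs), so not before 2002-06-23; done 2002-06-30, after the minimum wait.
Step 3 — counting 60 days from 2002-07-07 (end of the 7-day review period, which began when the grievance is advanced to the department head on 2002-06-30) gives a deadline of 2002-09-05; done 2002-07-26 — timely.
Step 4 — counting 80 days from 2002-06-19 (when the written grievance is presented to the supervisor) gives a deadline of 2002-09-07; 2002-09-06 is within that limit.
Step 5 — counting 45 days from 2002-09-27 (end of the 21-day review period, which began when a grievance meeting is requested on 2002-09-06) gives a deadline of 2002-11-11; completed 2002-11-09, before the deadline.
Step 6 — 7 and 41 days from 2002-12-09 (end of the 30-day response period, which began when the arbitrator is named on 2002-11-09) are 2002-12-16 and 2003-01-19 respectively; done 2003-01-06, which is between those dates.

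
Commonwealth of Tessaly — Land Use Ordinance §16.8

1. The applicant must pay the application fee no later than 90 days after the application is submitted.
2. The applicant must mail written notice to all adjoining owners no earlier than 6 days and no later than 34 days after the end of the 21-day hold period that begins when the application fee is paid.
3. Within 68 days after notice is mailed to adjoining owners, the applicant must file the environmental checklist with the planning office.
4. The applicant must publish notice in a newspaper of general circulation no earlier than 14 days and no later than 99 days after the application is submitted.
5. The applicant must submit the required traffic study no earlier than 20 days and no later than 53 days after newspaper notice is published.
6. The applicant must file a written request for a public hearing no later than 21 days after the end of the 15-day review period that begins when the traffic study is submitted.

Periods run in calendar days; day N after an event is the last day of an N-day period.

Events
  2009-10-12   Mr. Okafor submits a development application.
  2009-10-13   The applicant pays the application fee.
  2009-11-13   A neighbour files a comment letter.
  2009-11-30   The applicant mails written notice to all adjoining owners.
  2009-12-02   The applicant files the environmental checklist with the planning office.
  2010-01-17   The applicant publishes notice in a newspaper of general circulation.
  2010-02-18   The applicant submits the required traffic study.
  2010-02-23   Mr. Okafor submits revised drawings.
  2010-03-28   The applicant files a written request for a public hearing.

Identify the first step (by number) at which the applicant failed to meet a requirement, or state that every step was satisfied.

Step 6

Step 1: 90 days after 2009-10-12 (when the application is submitted) is 2010-01-10; done 2009-10-13 — timely.
Step 2: the window is 6–34 days after 2009-11-03 (end of the 21-day hold period, which began when the application fee is paid on 2009-10-13), so 2009-11-09 through 2009-12-07; 2009-11-30 falls inside that range.
Step 3: 68 days after 2009-11-30 (when notice is mailed to adjoining owners) is 2010-02-06; completed 2009-12-02, before the deadline.
Step 4: the window is 14–99 days after 2009-10-12 (when the application is submitted), so 2009-10-26 through 2010-01-19; done 2010-01-17, which is between those dates.
Step 5: the window is 20–53 days after 2010-01-17 (when newspaper notice is published), so 2010-02-06 through 2010-03-11; done 2010-02-18 — within the window.
Step 6: 21 days after 2010-03-05 (end of the 15-day review period, which began when the traffic study is submitted on 2010-02-18) is 2010-03-26; not done until 2010-03-28, 2 days after the deadline.
The analysis stops there.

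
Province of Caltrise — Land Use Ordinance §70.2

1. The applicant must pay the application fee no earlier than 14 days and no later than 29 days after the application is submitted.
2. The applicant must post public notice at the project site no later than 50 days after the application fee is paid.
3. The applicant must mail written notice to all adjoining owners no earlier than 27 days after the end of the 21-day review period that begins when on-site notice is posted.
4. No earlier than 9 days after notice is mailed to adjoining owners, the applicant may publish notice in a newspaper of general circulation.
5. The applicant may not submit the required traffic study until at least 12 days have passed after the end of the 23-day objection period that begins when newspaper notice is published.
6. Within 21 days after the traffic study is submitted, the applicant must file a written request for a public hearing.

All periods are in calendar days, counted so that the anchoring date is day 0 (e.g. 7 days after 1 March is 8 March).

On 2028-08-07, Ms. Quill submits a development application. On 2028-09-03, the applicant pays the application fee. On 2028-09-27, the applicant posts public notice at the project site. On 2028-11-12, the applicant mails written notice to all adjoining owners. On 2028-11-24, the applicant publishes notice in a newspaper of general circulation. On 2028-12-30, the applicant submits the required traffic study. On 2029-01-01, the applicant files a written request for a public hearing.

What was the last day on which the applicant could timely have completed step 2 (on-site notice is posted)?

Step 2 runs from 2028-09-03, when the application fee is paid. 50 days after 2028-09-03 is 2028-10-23.

2028-10-23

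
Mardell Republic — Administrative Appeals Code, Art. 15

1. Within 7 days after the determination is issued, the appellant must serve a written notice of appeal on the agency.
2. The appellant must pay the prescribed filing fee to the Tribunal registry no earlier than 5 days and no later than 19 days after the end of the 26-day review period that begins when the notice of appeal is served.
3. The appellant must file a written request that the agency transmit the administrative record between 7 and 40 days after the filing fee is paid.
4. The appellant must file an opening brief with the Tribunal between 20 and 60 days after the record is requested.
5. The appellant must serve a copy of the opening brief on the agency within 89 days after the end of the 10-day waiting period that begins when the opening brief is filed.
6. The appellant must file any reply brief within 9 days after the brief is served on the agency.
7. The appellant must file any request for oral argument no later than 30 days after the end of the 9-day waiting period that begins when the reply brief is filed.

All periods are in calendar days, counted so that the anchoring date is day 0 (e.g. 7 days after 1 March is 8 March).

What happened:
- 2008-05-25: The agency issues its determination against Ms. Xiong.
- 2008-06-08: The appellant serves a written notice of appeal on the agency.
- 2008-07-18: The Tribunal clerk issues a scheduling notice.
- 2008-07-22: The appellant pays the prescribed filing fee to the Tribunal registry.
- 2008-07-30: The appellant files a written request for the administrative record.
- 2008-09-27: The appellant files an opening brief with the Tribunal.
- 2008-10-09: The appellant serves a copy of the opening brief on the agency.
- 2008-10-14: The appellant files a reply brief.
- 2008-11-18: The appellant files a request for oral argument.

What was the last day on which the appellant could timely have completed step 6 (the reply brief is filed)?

2008-10-18

Step 6 runs from 2008-10-09, when the brief is served on the agency. 9 days after 2008-10-09 is 2008-10-18.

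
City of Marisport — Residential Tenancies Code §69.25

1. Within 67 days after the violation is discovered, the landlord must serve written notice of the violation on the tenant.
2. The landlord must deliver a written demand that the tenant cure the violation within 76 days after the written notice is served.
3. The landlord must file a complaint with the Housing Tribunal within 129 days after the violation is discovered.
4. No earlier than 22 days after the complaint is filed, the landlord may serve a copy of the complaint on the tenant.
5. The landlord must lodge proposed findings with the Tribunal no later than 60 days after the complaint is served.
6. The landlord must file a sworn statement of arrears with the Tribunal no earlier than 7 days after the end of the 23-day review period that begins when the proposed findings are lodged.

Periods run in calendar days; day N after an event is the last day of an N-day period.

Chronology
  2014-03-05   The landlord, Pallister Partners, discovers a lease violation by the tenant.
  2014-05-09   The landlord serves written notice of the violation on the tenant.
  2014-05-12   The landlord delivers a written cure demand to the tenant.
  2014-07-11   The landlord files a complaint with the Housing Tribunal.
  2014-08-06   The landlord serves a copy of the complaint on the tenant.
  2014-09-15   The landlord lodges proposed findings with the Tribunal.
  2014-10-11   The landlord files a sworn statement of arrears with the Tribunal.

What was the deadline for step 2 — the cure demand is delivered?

2014-07-24

Step 2 runs from 2014-05-09, when the written notice is served. 76 days after 2014-05-09 is 2014-07-24.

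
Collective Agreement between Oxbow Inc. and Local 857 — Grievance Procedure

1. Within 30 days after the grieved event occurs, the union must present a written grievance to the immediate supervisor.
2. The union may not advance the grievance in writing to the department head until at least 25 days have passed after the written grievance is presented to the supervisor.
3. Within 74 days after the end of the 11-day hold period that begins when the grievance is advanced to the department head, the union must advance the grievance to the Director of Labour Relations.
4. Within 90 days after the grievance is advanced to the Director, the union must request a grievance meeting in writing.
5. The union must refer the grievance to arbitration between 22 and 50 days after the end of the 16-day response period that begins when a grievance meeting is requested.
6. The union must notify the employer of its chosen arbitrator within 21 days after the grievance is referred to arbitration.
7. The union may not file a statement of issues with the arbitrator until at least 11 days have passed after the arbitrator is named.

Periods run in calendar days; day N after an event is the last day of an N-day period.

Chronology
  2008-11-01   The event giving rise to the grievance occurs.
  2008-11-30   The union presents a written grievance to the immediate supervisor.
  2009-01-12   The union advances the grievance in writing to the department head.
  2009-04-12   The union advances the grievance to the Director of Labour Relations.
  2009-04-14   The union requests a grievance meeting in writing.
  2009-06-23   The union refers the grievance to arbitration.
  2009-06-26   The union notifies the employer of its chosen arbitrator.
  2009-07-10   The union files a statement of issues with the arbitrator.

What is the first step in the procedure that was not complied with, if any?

Step 3

Step 1 — counting 30 days from 2008-11-01 (when the grieved event occurs) gives a deadline of 2008-12-01; 2008-11-30 is within that limit.
Step 2 — must wait 25 days from 2008-11-30 (when the written grievance is presented to the supervisor), so not before 2008-12-25; done 2009-01-12, after the minimum wait.
Step 3 — counting 74 days from 2009-01-23 (end of the 11-day hold period, which began when the grievance is advanced to the department head on 2009-01-12) gives a deadline of 2009-04-07; not done until 2009-04-12, 5 days after the deadline.
No need to go further; step 3 was not satisfied.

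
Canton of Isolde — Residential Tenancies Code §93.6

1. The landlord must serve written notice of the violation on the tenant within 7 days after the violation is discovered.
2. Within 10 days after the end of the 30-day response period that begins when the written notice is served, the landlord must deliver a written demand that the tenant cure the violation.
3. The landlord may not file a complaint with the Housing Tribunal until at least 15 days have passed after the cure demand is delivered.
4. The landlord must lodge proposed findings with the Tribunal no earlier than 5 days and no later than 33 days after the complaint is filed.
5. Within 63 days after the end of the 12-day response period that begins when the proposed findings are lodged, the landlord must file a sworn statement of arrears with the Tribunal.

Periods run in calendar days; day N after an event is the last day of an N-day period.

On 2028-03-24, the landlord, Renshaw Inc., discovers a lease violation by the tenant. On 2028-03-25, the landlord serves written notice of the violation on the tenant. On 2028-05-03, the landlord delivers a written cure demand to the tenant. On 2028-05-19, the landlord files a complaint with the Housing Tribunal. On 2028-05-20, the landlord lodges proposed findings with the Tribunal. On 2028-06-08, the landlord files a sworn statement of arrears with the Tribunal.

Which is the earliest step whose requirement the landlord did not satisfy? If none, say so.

(1) due by 2028-03-24 + 7 days = 2028-03-31; 2028-03-25 is within that limit.
(2) due by 2028-04-24 + 10 days = 2028-05-04; 2028-05-03 is within that limit.
(3) permitted from 2028-05-03 + 15 days = 2028-05-18 onward; 2028-05-19 is on or after that date.
(4) the permitted window runs from 2028-05-19 + 5 = 2028-05-24 to 2028-05-19 + 33 = 2028-06-21; done 2028-05-20 — 4 days before the window opened.
The procedure was therefore not followed at step 4.

Step 4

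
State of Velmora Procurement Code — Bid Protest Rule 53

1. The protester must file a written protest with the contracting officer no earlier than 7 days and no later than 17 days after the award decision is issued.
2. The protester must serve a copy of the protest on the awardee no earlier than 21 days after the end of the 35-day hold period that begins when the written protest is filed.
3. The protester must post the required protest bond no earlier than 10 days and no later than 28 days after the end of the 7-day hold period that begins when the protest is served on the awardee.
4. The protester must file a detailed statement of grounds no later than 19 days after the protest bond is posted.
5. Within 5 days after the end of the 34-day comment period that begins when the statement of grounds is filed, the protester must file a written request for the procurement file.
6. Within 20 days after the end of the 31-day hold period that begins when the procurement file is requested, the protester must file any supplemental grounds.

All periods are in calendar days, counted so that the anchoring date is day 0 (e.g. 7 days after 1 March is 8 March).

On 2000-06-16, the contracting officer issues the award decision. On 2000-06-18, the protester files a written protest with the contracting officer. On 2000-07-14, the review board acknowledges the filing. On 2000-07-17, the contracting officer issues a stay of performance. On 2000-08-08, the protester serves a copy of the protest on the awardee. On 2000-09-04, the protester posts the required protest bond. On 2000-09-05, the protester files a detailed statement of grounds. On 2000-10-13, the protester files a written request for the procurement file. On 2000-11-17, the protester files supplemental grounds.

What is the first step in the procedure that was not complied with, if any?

Step 1

Step 1 — 7 and 17 days from 2000-06-16 (when the award decision is issued) are 2000-06-23 and 2000-07-03 respectively; 2000-06-18 is 5 days too early.
The procedure was therefore not followed at step 1.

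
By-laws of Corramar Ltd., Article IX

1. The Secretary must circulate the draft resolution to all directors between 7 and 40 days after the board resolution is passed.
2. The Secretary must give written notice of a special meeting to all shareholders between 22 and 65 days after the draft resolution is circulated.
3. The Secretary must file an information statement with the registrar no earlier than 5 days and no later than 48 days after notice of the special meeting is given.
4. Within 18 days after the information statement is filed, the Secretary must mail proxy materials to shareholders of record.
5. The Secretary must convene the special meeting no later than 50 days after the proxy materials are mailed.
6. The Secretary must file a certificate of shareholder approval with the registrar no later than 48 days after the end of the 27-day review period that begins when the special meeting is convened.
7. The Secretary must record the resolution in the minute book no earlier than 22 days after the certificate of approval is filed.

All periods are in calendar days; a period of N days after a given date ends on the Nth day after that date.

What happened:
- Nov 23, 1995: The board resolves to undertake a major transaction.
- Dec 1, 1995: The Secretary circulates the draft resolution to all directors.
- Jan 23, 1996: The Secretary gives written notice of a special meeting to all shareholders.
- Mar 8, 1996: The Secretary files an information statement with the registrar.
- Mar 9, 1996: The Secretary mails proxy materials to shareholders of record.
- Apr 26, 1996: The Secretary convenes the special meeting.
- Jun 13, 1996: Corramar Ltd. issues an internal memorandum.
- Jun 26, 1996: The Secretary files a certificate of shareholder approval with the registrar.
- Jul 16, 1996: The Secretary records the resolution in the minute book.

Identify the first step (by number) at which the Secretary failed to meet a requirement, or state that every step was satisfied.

Step 1: the window is 7–40 days after Nov 23, 1995 (when the board resolution is passed), so Nov 30, 1995 through Jan 2, 1996; Dec 1, 1995 falls inside that range.
Step 2: the window is 22–65 days after Dec 1, 1995 (when the draft resolution is circulated), so Dec 23, 1995 through Feb 4, 1996; Jan 23, 1996 falls inside that range.
Step 3: the window is 5–48 days after Jan 23, 1996 (when notice of the special meeting is given), so Jan 28, 1996 through Mar 11, 1996; Mar 8, 1996 falls inside that range.
Step 4: 18 days after Mar 8, 1996 (when the information statement is filed) is Mar 26, 1996; completed Mar 9, 1996, before the deadline.
Step 5: 50 days after Mar 9, 1996 (when the proxy materials are mailed) is Apr 28, 1996; completed Apr 26, 1996, before the deadline.
Step 6: 48 days after May 23, 1996 (end of the 27-day review period, which began when the special meeting is convened on Apr 26, 1996) is Jul 10, 1996; Jun 26, 1996 is within that limit.
Step 7: the earliest permitted date is 22 days after Jun 26, 1996 (when the certificate of approval is filed), i.e. Jul 18, 1996; acted on Jul 16, 1996, 2 days prematurely.

Step 7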